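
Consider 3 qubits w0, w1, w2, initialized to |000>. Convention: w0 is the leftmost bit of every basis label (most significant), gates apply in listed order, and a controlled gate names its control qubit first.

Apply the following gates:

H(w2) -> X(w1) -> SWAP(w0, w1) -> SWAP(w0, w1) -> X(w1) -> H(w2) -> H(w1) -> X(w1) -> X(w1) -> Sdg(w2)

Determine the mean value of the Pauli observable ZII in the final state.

In the final state, ZII has expectation 1. Key observation: the block from step 1 through step 6 cancels to the identity and can be dropped.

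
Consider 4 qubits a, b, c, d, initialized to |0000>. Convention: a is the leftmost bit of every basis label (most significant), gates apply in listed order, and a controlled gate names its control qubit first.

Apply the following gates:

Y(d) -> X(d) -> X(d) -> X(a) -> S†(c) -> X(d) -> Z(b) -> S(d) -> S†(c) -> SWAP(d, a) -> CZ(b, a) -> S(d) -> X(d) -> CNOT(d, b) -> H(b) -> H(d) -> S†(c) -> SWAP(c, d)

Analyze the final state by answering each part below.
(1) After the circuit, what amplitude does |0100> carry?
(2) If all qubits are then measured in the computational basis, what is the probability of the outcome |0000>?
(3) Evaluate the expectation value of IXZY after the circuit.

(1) The final state's coefficient on |0100> equals -1/2.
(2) Outcome |0000> occurs with probability 1/4.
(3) The expectation value of IXZY is 0.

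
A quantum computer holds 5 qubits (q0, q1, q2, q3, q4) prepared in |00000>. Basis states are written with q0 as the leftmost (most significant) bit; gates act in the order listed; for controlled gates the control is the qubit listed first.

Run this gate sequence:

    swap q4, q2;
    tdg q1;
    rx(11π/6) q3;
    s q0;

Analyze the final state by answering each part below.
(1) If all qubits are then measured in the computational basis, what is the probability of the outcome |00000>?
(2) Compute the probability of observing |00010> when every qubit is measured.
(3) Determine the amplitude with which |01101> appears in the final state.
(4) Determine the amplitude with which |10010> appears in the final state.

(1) Outcome |00000> occurs with probability sqrt(3)/4 + 1/2.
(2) The probability of measuring |00010> is 1/2 - sqrt(3)/4.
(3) The final state's coefficient on |01101> equals 0.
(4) The amplitude on |10010> is 0.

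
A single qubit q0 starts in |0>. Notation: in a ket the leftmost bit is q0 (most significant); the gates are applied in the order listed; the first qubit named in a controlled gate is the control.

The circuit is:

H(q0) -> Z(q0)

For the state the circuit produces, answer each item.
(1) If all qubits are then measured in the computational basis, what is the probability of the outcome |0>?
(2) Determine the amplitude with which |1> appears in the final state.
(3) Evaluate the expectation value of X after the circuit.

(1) A full measurement returns |0> with probability 1/2.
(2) The amplitude on |1> is -sqrt(2)/2.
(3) In the final state, X has expectation -1.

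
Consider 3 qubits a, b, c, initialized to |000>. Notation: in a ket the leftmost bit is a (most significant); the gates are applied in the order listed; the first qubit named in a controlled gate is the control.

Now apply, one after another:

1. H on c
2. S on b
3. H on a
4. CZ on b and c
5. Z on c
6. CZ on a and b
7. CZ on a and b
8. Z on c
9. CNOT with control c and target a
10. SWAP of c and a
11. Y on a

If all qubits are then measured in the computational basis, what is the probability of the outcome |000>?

Outcome |000> occurs with probability 1/4. Key observation: the block from step 5 through step 8 cancels to the identity and can be dropped.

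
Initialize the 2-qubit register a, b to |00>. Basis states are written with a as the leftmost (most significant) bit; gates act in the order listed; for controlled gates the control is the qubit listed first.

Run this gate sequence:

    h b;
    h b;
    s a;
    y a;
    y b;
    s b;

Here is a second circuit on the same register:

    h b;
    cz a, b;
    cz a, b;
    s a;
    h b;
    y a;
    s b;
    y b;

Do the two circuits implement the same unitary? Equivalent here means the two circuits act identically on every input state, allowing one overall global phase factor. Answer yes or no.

No, they are not equivalent — no single phase factor reconciles the two unitaries.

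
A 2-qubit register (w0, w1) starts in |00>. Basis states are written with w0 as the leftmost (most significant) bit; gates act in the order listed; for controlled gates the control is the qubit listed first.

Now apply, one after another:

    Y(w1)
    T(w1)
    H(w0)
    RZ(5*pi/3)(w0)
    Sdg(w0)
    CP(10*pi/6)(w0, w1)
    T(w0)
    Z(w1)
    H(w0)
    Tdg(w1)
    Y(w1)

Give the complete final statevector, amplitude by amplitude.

The resulting statevector has amplitude -exp(I*pi/4)/2 + exp(I*pi/6)/2 on |00>, 0 on |01>, (1 + exp(-I*pi/12))*exp(I*pi/4)/2 on |10>, 0 on |11>.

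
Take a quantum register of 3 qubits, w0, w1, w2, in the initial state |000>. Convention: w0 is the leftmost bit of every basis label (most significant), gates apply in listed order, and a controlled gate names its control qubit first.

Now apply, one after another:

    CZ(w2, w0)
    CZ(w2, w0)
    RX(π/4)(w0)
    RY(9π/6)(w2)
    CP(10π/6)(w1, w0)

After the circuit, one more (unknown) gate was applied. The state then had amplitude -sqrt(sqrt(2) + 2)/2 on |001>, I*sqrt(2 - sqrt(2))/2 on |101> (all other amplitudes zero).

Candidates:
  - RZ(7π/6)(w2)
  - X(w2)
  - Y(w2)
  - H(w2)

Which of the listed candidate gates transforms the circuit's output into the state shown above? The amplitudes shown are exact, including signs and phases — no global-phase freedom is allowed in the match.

It was H(w2) that produced the state shown. Key observation: the block from step 1 through step 2 cancels to the identity and can be dropped.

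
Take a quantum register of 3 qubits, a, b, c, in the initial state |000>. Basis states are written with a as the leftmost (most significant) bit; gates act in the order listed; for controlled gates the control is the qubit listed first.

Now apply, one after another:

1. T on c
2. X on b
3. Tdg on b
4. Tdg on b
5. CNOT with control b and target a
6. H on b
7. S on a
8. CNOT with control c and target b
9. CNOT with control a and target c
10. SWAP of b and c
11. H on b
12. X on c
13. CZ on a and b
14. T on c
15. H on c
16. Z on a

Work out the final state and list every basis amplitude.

After the circuit, the state carries amplitude 0 on |000>, 0 on |001>, 0 on |010>, 0 on |011>, sqrt(2)*(1 - exp(I*pi/4))/4 on |100>, sqrt(2)*(1 + exp(I*pi/4))/4 on |101>, sqrt(2)*(1 - exp(I*pi/4))/4 on |110>, sqrt(2)*(1 + exp(I*pi/4))/4 on |111>.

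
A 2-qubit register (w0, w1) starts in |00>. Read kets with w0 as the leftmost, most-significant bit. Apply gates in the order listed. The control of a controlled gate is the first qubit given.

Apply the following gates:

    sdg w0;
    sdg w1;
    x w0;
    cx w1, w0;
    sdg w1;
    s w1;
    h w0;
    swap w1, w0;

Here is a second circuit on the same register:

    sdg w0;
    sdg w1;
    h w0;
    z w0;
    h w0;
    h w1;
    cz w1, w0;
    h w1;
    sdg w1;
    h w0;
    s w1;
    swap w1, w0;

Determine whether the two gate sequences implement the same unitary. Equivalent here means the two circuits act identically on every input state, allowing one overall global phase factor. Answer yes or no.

No, they are not equivalent — no single phase factor reconciles the two unitaries.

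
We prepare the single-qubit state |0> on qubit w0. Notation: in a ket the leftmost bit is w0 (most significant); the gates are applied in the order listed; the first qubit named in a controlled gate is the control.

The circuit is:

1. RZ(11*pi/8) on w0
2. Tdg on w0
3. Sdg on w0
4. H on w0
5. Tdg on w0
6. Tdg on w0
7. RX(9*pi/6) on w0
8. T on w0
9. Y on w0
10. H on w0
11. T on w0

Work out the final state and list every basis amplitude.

After the circuit, the state carries amplitude sqrt(2)*I*exp(-15*I*pi/16)/4 + sqrt(2)*exp(13*I*pi/16)/4 - sqrt(2)*I*exp(-11*I*pi/16)/4 - sqrt(2)*exp(-7*I*pi/16)/4 on |0>, sqrt(2)*I*exp(-11*I*pi/16)/4 - sqrt(2)*exp(-15*I*pi/16)/4 + sqrt(2)*I*exp(-7*I*pi/16)/4 - sqrt(2)*exp(-3*I*pi/16)/4 on |1>.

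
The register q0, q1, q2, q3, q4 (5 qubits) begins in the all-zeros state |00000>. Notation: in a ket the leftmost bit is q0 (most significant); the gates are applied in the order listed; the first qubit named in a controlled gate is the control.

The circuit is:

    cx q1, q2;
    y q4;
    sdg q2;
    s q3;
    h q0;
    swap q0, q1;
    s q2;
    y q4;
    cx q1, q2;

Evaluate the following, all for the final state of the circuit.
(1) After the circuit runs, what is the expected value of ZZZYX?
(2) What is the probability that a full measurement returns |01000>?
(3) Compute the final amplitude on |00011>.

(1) In the final state, ZZZYX has expectation 0.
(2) Outcome |01000> occurs with probability 0.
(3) |00011> carries amplitude 0 in the final state.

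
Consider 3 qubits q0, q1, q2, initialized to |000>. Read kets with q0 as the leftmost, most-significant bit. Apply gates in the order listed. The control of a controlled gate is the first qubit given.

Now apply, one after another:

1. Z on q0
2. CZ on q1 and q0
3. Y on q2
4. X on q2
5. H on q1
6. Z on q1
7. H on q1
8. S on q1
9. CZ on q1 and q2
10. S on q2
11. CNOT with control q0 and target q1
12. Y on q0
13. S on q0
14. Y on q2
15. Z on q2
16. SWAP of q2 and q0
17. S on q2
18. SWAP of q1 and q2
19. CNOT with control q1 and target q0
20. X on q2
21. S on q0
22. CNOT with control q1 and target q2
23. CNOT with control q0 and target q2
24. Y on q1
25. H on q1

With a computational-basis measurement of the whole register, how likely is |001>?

The probability of measuring |001> is 1/2.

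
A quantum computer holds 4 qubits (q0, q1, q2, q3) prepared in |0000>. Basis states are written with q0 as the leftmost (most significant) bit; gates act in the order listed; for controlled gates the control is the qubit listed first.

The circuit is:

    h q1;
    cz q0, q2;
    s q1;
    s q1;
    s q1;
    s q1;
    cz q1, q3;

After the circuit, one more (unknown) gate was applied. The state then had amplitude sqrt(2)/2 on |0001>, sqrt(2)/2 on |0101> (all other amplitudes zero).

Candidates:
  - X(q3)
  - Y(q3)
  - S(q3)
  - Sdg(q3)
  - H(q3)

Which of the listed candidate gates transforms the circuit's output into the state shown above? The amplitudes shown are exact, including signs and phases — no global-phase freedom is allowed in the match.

The unique candidate consistent with the amplitudes is X(q3).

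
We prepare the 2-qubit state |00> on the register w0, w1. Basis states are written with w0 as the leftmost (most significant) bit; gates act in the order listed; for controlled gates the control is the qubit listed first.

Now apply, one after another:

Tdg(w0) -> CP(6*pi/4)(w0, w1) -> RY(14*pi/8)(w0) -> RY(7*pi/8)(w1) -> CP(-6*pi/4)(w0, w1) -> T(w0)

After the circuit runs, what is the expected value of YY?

In the final state, YY has expectation -sqrt(1/2 - sqrt(2)/4)*sqrt(sqrt(2)/4 + 1/2)*exp(I*pi/4)*sin(7*pi/16)*cos(7*pi/16) - I*sqrt(1/2 - sqrt(2)/4)*sqrt(sqrt(2)/4 + 1/2)*exp(-I*pi/4)*sin(7*pi/16)*cos(7*pi/16) - sqrt(1/2 - sqrt(2)/4)*sqrt(sqrt(2)/4 + 1/2)*exp(-I*pi/4)*sin(7*pi/16)*cos(7*pi/16) + I*sqrt(1/2 - sqrt(2)/4)*sqrt(sqrt(2)/4 + 1/2)*exp(I*pi/4)*sin(7*pi/16)*cos(7*pi/16).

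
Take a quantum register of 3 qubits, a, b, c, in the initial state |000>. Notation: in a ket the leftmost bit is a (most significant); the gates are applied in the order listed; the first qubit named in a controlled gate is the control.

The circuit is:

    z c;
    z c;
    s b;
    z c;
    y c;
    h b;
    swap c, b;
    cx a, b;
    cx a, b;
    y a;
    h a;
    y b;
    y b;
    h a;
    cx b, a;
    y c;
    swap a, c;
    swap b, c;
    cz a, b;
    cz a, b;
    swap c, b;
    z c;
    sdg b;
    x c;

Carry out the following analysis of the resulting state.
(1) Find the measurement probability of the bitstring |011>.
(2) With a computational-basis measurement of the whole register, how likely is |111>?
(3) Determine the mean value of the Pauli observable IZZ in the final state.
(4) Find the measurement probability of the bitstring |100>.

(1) A full measurement returns |011> with probability 1/2. Key observation: gates 11-14 undo each other exactly, leaving only the rest of the circuit to track.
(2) The probability of measuring |111> is 1/2.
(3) In the final state, IZZ has expectation 1.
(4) Outcome |100> occurs with probability 0.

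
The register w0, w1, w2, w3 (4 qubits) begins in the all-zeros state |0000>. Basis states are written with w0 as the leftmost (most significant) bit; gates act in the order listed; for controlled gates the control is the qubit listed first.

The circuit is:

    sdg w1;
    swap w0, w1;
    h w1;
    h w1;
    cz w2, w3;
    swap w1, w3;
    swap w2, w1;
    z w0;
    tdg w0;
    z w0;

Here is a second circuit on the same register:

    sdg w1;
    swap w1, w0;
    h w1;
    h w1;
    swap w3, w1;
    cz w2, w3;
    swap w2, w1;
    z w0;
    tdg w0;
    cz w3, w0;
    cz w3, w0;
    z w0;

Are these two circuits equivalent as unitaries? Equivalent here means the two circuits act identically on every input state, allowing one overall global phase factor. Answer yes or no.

No — the two circuits implement different unitaries, even allowing a global phase.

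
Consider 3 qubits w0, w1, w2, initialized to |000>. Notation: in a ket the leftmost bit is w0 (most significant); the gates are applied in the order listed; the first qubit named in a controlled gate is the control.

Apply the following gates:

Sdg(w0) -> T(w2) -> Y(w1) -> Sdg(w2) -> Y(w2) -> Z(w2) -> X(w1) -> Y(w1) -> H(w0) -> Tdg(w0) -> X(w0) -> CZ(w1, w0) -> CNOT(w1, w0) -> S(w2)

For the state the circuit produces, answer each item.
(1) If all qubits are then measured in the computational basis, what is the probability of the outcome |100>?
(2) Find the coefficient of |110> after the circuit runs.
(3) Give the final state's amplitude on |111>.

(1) A full measurement returns |100> with probability 0.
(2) The amplitude on |110> is 0.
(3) The amplitude on |111> is sqrt(2)*exp(3*I*pi/4)/2.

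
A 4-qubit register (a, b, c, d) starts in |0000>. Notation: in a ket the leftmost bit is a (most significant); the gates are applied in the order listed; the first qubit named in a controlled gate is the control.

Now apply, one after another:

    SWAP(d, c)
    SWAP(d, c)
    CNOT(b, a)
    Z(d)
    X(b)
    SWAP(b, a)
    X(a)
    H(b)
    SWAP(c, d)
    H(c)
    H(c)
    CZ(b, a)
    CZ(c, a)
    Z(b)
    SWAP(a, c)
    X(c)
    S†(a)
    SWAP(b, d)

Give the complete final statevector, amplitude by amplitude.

After the circuit, the state carries amplitude sqrt(2)/2 on |0010>, -sqrt(2)/2 on |0011>, and 0 on every other basis state. Key observation: the block from step 1 through step 2 cancels to the identity and can be dropped.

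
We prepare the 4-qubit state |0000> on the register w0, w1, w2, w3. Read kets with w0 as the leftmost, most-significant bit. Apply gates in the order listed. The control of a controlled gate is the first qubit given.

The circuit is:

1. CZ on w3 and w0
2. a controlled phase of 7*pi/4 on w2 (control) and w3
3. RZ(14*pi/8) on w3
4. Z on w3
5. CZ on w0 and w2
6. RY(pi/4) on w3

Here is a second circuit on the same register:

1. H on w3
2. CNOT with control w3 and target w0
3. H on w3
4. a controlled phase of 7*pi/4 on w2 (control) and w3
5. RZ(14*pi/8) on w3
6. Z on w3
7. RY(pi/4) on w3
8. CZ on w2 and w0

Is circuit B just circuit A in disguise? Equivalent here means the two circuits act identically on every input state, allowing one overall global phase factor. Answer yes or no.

No — the two circuits implement different unitaries, even allowing a global phase.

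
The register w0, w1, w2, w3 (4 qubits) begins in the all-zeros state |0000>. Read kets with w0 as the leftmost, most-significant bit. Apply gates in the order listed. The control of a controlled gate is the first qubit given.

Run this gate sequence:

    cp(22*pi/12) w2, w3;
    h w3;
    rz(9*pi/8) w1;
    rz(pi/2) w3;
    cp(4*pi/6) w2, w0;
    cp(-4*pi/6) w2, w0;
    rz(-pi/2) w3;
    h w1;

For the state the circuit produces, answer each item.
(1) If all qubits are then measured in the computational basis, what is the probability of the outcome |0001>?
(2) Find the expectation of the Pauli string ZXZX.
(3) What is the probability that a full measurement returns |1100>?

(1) A full measurement returns |0001> with probability 1/4.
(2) The observable ZXZX averages to 1.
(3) The probability of measuring |1100> is 0.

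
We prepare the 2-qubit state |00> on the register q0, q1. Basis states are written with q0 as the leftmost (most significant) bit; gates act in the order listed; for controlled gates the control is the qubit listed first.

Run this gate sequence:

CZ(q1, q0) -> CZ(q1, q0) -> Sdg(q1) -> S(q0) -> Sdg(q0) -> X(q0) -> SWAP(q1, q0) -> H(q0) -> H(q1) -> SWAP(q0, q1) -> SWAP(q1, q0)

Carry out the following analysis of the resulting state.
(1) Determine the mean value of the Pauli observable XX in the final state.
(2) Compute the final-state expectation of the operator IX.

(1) In the final state, XX has expectation -1.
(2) In the final state, IX has expectation -1.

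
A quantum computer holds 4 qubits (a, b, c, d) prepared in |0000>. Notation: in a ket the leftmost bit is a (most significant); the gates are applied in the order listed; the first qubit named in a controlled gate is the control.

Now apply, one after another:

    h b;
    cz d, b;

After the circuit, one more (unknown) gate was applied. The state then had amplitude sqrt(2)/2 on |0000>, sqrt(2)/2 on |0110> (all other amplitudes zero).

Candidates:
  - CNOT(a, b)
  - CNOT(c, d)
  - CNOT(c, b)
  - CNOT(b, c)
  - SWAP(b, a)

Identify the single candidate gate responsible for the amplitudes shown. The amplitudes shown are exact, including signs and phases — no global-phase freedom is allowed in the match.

The applied gate was CNOT(b, c).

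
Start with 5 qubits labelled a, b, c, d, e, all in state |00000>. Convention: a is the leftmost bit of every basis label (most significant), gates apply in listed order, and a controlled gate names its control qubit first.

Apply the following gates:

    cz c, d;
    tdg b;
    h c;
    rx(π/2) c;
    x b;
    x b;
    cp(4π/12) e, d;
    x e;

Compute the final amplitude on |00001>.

|00001> carries amplitude 1/2 - I/2 in the final state. Key observation: steps 5-6 multiply out to the identity, so the circuit reduces to the remaining gates.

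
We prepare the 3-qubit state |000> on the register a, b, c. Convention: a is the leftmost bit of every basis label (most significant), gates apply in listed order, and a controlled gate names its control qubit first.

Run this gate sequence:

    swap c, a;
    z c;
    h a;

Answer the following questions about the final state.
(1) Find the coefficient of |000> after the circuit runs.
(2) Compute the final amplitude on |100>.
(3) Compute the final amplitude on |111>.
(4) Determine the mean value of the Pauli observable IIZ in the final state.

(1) The amplitude on |000> is sqrt(2)/2.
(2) |100> carries amplitude sqrt(2)/2 in the final state.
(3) The final state's coefficient on |111> equals 0.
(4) In the final state, IIZ has expectation 1.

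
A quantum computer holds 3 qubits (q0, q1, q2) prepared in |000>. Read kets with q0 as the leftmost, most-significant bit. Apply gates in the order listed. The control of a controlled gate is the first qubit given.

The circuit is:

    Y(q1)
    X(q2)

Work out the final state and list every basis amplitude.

After the circuit, the state carries amplitude I on |011>, and 0 on every other basis state.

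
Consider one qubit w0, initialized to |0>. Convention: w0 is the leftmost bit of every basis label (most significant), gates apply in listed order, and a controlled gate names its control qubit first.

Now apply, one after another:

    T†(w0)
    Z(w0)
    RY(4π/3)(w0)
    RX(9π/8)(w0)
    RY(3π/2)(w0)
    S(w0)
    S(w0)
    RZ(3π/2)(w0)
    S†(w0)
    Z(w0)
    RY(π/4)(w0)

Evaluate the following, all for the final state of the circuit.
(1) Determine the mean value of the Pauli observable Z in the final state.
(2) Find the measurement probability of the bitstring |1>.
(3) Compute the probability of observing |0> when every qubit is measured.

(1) The observable Z averages to -sqrt(6)*sin(7*pi/16)**2/4 - sqrt(1/2 - sqrt(2)/4)*sqrt(sqrt(2)/4 + 1/2)*sin(7*pi/16)**2 - sqrt(6)*cos(7*pi/16)**2/4 + sqrt(1/2 - sqrt(2)/4)*sqrt(sqrt(2)/4 + 1/2)*cos(7*pi/16)**2.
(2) Outcome |1> occurs with probability -sqrt(1/2 - sqrt(2)/4)*sqrt(sqrt(2)/4 + 1/2)*cos(7*pi/16)**2/2 + sqrt(6)*cos(7*pi/16)**2/8 + cos(7*pi/16)**2/2 + sqrt(1/2 - sqrt(2)/4)*sqrt(sqrt(2)/4 + 1/2)*sin(7*pi/16)**2/2 + sqrt(6)*sin(7*pi/16)**2/8 + sin(7*pi/16)**2/2.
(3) The probability of measuring |0> is -sqrt(6)*sin(7*pi/16)**2/8 - sqrt(1/2 - sqrt(2)/4)*sqrt(sqrt(2)/4 + 1/2)*sin(7*pi/16)**2/2 - sqrt(6)*cos(7*pi/16)**2/8 + sqrt(1/2 - sqrt(2)/4)*sqrt(sqrt(2)/4 + 1/2)*cos(7*pi/16)**2/2 + cos(7*pi/16)**2/2 + sin(7*pi/16)**2/2.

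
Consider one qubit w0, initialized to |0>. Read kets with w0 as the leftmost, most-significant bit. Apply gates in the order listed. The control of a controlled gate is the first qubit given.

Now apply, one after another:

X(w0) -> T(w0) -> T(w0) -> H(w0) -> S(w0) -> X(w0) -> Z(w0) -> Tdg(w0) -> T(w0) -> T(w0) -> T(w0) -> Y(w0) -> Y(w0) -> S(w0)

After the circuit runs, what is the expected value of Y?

The expectation value of Y is 1.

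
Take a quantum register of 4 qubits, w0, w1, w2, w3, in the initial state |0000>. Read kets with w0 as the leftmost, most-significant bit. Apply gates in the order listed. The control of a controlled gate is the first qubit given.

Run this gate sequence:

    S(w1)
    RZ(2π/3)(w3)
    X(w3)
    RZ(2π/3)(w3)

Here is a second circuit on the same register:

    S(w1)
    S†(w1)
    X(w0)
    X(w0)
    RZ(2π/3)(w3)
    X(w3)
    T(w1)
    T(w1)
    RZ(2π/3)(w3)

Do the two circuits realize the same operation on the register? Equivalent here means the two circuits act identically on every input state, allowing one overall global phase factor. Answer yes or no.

Yes — the two circuits implement the same unitary up to a global phase.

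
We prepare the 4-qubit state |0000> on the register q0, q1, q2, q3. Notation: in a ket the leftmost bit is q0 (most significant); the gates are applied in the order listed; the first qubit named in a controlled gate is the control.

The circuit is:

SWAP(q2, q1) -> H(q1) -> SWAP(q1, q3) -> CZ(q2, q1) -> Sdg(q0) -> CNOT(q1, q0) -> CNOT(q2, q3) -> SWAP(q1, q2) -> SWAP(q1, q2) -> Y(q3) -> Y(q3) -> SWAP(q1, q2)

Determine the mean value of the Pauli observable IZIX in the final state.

The expectation value of IZIX is 1. Key observation: gates 9-12 undo each other exactly, leaving only the rest of the circuit to track.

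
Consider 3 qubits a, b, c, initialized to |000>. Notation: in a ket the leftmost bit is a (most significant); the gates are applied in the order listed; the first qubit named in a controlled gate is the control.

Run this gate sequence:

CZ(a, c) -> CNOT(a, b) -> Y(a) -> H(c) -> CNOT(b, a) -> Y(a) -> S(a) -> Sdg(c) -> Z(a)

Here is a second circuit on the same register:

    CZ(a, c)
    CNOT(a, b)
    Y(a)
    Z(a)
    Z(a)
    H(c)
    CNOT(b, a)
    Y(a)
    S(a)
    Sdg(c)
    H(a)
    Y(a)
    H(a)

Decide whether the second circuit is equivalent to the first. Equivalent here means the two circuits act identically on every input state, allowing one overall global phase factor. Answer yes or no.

No — the two circuits implement different unitaries, even allowing a global phase.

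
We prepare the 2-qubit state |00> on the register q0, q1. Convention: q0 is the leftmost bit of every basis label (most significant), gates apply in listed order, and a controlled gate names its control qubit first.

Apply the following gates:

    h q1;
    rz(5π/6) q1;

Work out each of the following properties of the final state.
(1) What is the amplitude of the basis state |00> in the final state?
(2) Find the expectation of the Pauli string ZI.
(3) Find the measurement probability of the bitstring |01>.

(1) The final state's coefficient on |00> equals -sqrt(2)*exp(7*I*pi/12)/2.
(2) The expectation value of ZI is 1.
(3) Outcome |01> occurs with probability 1/2.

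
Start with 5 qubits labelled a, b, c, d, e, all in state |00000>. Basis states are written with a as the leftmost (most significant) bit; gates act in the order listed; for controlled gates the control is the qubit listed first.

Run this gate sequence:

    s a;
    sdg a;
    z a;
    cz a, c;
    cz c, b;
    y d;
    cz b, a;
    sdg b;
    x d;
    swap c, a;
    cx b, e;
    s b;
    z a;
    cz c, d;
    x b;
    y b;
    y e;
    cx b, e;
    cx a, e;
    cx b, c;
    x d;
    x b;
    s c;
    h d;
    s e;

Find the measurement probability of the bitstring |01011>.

The probability of measuring |01011> is 1/2.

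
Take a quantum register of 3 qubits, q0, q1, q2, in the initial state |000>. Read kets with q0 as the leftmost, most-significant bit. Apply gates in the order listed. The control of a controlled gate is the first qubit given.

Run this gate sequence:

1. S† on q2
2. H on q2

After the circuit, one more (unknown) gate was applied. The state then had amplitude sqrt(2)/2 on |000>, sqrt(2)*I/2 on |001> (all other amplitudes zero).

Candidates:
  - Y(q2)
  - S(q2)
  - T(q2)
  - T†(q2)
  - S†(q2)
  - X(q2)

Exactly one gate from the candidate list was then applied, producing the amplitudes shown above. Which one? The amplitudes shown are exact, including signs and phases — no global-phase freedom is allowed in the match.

The unique candidate consistent with the amplitudes is S(q2).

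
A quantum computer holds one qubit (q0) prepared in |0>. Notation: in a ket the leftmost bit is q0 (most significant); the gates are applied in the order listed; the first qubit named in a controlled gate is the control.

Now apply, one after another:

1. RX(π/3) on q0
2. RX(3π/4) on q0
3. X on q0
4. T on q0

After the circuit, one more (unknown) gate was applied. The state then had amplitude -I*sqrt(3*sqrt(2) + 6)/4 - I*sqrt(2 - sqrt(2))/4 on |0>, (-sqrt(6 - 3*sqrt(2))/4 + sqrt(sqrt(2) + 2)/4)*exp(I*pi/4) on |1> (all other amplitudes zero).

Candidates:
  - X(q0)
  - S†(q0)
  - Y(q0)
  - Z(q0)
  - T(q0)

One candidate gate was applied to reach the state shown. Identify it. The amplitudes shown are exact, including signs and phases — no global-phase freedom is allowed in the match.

The applied gate was Z(q0).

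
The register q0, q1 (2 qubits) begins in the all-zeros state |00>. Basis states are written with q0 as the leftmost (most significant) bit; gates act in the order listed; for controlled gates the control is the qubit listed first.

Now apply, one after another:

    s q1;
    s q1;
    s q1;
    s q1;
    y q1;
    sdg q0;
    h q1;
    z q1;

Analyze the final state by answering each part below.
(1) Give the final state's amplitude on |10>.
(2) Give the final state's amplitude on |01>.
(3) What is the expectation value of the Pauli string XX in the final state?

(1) The final state's coefficient on |10> equals 0.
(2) |01> carries amplitude sqrt(2)*I/2 in the final state.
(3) The observable XX averages to 0.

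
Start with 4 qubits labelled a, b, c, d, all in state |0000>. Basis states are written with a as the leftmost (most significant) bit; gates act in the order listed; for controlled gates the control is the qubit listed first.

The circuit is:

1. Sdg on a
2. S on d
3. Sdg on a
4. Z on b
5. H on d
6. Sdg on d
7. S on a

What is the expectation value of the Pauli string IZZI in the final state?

The expectation value of IZZI is 1.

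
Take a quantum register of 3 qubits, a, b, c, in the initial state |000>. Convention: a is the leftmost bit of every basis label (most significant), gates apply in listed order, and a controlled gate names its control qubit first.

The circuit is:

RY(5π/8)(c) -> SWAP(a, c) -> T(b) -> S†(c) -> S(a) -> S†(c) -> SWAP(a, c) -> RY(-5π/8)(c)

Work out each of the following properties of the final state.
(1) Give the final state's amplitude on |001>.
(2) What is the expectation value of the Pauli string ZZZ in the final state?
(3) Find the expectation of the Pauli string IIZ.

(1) The final state's coefficient on |001> equals (-1 + I)*sqrt(sqrt(2) + 2)/4.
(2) In the final state, ZZZ has expectation 1/2 - sqrt(2)/4.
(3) In the final state, IIZ has expectation 1/2 - sqrt(2)/4.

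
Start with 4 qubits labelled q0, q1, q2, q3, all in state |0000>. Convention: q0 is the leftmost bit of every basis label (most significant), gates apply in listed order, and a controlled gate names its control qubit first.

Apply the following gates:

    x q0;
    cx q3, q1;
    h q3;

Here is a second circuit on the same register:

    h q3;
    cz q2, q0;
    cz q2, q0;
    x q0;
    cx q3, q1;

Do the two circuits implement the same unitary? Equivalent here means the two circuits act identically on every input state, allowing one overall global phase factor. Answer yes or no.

No — the two circuits implement different unitaries, even allowing a global phase.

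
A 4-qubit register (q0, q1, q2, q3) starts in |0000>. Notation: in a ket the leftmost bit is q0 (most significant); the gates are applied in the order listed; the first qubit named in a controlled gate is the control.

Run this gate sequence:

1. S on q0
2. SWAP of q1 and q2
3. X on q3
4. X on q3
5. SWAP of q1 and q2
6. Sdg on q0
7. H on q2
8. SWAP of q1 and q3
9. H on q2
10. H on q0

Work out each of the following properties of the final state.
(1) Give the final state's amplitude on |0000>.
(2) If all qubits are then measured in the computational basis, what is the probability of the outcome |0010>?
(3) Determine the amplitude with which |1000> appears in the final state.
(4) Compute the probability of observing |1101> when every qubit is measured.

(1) The final state's coefficient on |0000> equals sqrt(2)/2.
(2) The probability of measuring |0010> is 0.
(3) The amplitude on |1000> is sqrt(2)/2.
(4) A full measurement returns |1101> with probability 0.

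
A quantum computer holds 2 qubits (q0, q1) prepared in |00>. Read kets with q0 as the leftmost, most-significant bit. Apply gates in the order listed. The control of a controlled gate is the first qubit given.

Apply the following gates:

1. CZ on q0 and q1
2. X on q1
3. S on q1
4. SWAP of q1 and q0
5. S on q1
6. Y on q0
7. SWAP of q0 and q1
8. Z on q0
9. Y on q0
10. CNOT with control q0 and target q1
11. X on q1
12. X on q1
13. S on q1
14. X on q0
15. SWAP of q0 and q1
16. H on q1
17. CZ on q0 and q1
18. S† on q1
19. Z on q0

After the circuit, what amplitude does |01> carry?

The amplitude on |01> is 0.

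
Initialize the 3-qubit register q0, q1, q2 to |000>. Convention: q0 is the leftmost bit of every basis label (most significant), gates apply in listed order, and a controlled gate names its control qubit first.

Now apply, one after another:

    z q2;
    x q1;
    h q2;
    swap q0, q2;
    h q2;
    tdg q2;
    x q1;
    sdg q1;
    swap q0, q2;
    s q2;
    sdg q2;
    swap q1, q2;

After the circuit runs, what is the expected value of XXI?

The observable XXI averages to sqrt(2)/2. Key observation: steps 10-11 multiply out to the identity, so the circuit reduces to the remaining gates.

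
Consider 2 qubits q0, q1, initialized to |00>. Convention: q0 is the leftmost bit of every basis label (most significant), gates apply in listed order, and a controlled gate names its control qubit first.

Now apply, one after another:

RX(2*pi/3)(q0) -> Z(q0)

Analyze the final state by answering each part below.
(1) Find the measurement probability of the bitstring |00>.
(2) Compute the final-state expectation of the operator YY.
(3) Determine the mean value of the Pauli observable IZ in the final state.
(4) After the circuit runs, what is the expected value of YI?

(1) Outcome |00> occurs with probability 1/4.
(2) In the final state, YY has expectation 0.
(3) The observable IZ averages to 1.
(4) The observable YI averages to sqrt(3)/2.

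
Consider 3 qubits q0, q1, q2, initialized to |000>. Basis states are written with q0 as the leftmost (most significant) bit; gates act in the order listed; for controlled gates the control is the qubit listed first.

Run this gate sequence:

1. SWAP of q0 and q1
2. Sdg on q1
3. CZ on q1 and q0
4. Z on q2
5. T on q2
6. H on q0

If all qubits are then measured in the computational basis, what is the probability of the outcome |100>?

Outcome |100> occurs with probability 1/2.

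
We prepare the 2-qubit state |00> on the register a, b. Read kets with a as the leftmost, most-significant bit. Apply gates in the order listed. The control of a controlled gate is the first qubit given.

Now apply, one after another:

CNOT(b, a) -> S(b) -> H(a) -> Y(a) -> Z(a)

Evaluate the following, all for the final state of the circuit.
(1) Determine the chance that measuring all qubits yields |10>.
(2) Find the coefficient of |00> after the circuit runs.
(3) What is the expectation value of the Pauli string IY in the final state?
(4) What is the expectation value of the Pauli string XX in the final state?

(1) Outcome |10> occurs with probability 1/2.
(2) |00> carries amplitude -sqrt(2)*I/2 in the final state.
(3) In the final state, IY has expectation 0.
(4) The expectation value of XX is 0.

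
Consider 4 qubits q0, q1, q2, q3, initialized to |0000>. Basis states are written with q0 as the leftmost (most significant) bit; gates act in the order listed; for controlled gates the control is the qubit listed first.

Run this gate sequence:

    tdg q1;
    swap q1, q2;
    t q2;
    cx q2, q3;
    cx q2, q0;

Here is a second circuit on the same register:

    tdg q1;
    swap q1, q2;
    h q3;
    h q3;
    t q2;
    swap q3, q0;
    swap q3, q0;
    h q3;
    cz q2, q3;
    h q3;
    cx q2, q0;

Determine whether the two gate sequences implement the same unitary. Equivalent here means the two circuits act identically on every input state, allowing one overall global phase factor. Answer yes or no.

Yes — the two circuits implement the same unitary up to a global phase.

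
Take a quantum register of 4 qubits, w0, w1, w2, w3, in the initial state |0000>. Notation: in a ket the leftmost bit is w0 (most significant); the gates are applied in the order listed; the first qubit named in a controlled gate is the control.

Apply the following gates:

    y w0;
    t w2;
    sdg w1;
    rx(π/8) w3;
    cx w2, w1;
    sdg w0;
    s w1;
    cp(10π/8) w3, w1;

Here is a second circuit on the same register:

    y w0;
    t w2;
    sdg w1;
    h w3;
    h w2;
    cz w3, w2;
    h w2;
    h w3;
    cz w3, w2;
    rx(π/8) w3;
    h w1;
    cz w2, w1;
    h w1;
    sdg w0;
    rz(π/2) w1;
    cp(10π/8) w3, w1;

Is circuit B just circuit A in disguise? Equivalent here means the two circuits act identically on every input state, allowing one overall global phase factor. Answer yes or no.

No, they are not equivalent — no single phase factor reconciles the two unitaries.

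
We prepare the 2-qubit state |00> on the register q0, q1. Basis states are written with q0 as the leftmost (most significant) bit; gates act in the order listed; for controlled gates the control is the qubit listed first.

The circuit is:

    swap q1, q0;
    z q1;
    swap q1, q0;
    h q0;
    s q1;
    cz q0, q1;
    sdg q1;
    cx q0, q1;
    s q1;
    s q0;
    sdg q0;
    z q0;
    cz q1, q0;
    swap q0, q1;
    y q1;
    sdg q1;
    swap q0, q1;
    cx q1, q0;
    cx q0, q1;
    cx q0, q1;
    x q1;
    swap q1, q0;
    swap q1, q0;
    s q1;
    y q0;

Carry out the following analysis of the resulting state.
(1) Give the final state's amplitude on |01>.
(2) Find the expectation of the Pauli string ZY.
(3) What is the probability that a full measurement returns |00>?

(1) The amplitude on |01> is sqrt(2)/2. Key observation: gates 10-11 undo each other exactly, leaving only the rest of the circuit to track.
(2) In the final state, ZY has expectation 1.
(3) The probability of measuring |00> is 1/2.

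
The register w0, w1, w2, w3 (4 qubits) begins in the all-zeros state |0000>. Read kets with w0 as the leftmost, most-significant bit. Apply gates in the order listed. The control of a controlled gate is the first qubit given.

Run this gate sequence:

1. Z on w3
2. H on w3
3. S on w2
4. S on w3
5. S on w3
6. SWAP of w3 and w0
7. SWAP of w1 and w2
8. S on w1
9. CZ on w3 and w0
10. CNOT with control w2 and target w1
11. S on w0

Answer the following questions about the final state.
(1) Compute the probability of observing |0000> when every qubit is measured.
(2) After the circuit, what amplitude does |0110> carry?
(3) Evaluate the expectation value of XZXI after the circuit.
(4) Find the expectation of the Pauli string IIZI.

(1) The probability of measuring |0000> is 1/2.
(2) |0110> carries amplitude 0 in the final state.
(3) The expectation value of XZXI is 0.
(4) The expectation value of IIZI is 1.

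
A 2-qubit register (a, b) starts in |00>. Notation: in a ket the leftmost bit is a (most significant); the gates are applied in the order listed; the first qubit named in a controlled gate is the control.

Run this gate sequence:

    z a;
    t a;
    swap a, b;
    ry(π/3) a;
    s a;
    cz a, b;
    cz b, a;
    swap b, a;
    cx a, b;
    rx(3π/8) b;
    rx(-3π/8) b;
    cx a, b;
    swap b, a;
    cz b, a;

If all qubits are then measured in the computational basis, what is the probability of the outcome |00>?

Outcome |00> occurs with probability 3/4. Key observation: gates 7-14 undo each other exactly, leaving only the rest of the circuit to track.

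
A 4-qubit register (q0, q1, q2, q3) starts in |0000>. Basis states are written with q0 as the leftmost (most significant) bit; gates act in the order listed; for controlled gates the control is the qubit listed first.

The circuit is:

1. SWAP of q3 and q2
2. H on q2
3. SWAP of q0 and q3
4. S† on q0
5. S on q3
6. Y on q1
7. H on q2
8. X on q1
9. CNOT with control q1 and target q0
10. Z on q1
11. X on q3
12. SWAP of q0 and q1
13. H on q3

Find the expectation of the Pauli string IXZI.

The observable IXZI averages to 0.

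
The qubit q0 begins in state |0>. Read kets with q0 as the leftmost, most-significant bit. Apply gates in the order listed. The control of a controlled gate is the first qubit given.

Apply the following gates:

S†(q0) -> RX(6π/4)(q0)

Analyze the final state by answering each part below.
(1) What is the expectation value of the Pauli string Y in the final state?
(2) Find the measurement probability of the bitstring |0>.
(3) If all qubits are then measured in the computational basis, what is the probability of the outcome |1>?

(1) The expectation value of Y is 1.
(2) Outcome |0> occurs with probability 1/2.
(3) The probability of measuring |1> is 1/2.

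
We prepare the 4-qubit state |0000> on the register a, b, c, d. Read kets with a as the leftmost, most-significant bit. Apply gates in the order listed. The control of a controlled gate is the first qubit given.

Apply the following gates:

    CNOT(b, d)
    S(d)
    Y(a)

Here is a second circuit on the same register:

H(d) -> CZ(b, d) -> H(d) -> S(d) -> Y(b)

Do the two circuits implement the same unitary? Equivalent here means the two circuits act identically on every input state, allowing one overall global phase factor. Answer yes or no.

No: there is an input state on which the two circuits produce genuinely different outputs (not merely differing by a phase).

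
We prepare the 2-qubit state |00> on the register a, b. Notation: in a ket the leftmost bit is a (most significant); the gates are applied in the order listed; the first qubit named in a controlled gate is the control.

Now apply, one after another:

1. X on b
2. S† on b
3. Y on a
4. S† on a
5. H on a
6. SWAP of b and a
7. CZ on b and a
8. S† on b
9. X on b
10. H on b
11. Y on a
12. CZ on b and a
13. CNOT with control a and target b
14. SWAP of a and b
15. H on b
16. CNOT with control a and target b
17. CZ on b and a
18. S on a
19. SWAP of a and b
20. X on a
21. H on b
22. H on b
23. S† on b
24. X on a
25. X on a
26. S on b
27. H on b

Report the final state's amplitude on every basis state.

The final amplitudes are 0 on |00>, -1/2 + I/2 on |01>, -1/2 + I/2 on |10>, 0 on |11>. Key observation: steps 22-27 multiply out to the identity, so the circuit reduces to the remaining gates.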